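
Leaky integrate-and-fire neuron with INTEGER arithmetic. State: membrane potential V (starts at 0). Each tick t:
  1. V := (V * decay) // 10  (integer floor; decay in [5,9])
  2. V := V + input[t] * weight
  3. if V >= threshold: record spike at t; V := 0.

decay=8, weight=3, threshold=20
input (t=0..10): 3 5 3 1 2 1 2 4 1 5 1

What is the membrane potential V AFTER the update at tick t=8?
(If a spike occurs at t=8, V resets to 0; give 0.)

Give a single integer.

t=0: input=3 -> V=9
t=1: input=5 -> V=0 FIRE
t=2: input=3 -> V=9
t=3: input=1 -> V=10
t=4: input=2 -> V=14
t=5: input=1 -> V=14
t=6: input=2 -> V=17
t=7: input=4 -> V=0 FIRE
t=8: input=1 -> V=3
t=9: input=5 -> V=17
t=10: input=1 -> V=16

Answer: 3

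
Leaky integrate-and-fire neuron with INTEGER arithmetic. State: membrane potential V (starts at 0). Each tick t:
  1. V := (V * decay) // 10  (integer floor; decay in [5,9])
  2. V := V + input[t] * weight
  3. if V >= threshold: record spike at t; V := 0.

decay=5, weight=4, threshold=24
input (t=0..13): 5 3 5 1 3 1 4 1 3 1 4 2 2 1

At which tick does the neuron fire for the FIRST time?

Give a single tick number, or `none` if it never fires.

Answer: 2

Derivation:
t=0: input=5 -> V=20
t=1: input=3 -> V=22
t=2: input=5 -> V=0 FIRE
t=3: input=1 -> V=4
t=4: input=3 -> V=14
t=5: input=1 -> V=11
t=6: input=4 -> V=21
t=7: input=1 -> V=14
t=8: input=3 -> V=19
t=9: input=1 -> V=13
t=10: input=4 -> V=22
t=11: input=2 -> V=19
t=12: input=2 -> V=17
t=13: input=1 -> V=12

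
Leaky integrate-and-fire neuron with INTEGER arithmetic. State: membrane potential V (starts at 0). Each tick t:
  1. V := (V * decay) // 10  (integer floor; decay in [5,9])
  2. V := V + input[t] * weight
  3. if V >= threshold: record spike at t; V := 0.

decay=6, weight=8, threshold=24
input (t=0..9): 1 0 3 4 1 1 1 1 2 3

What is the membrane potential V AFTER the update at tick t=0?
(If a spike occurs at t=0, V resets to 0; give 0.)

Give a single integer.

t=0: input=1 -> V=8
t=1: input=0 -> V=4
t=2: input=3 -> V=0 FIRE
t=3: input=4 -> V=0 FIRE
t=4: input=1 -> V=8
t=5: input=1 -> V=12
t=6: input=1 -> V=15
t=7: input=1 -> V=17
t=8: input=2 -> V=0 FIRE
t=9: input=3 -> V=0 FIRE

Answer: 8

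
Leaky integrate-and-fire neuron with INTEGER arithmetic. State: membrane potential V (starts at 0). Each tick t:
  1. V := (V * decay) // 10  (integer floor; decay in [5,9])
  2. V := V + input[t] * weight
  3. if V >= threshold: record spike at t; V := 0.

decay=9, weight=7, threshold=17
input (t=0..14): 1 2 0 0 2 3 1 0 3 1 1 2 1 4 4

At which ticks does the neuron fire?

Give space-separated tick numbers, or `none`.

Answer: 1 5 8 11 13 14

Derivation:
t=0: input=1 -> V=7
t=1: input=2 -> V=0 FIRE
t=2: input=0 -> V=0
t=3: input=0 -> V=0
t=4: input=2 -> V=14
t=5: input=3 -> V=0 FIRE
t=6: input=1 -> V=7
t=7: input=0 -> V=6
t=8: input=3 -> V=0 FIRE
t=9: input=1 -> V=7
t=10: input=1 -> V=13
t=11: input=2 -> V=0 FIRE
t=12: input=1 -> V=7
t=13: input=4 -> V=0 FIRE
t=14: input=4 -> V=0 FIRE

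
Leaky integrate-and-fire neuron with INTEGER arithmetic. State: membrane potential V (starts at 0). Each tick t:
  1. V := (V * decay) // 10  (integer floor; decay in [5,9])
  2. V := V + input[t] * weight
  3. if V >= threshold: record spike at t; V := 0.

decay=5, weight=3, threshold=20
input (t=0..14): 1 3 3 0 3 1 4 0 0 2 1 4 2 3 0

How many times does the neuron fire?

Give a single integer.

Answer: 0

Derivation:
t=0: input=1 -> V=3
t=1: input=3 -> V=10
t=2: input=3 -> V=14
t=3: input=0 -> V=7
t=4: input=3 -> V=12
t=5: input=1 -> V=9
t=6: input=4 -> V=16
t=7: input=0 -> V=8
t=8: input=0 -> V=4
t=9: input=2 -> V=8
t=10: input=1 -> V=7
t=11: input=4 -> V=15
t=12: input=2 -> V=13
t=13: input=3 -> V=15
t=14: input=0 -> V=7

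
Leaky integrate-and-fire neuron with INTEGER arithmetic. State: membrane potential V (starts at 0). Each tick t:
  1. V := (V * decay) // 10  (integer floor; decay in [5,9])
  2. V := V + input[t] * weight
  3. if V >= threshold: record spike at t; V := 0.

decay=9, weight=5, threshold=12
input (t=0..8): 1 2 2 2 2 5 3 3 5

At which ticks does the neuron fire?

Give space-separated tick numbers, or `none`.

Answer: 1 3 5 6 7 8

Derivation:
t=0: input=1 -> V=5
t=1: input=2 -> V=0 FIRE
t=2: input=2 -> V=10
t=3: input=2 -> V=0 FIRE
t=4: input=2 -> V=10
t=5: input=5 -> V=0 FIRE
t=6: input=3 -> V=0 FIRE
t=7: input=3 -> V=0 FIRE
t=8: input=5 -> V=0 FIRE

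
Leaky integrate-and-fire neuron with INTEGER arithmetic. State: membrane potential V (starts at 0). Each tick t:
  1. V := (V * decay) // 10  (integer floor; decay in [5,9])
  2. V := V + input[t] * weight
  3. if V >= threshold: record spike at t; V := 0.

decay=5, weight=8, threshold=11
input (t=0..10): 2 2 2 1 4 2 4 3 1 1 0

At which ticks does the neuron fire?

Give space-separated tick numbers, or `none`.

t=0: input=2 -> V=0 FIRE
t=1: input=2 -> V=0 FIRE
t=2: input=2 -> V=0 FIRE
t=3: input=1 -> V=8
t=4: input=4 -> V=0 FIRE
t=5: input=2 -> V=0 FIRE
t=6: input=4 -> V=0 FIRE
t=7: input=3 -> V=0 FIRE
t=8: input=1 -> V=8
t=9: input=1 -> V=0 FIRE
t=10: input=0 -> V=0

Answer: 0 1 2 4 5 6 7 9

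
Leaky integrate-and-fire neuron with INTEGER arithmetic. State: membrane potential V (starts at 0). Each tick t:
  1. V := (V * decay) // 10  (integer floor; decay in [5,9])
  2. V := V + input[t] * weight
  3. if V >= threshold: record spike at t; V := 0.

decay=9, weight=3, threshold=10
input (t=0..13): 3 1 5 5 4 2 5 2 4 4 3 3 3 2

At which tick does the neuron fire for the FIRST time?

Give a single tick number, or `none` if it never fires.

t=0: input=3 -> V=9
t=1: input=1 -> V=0 FIRE
t=2: input=5 -> V=0 FIRE
t=3: input=5 -> V=0 FIRE
t=4: input=4 -> V=0 FIRE
t=5: input=2 -> V=6
t=6: input=5 -> V=0 FIRE
t=7: input=2 -> V=6
t=8: input=4 -> V=0 FIRE
t=9: input=4 -> V=0 FIRE
t=10: input=3 -> V=9
t=11: input=3 -> V=0 FIRE
t=12: input=3 -> V=9
t=13: input=2 -> V=0 FIRE

Answer: 1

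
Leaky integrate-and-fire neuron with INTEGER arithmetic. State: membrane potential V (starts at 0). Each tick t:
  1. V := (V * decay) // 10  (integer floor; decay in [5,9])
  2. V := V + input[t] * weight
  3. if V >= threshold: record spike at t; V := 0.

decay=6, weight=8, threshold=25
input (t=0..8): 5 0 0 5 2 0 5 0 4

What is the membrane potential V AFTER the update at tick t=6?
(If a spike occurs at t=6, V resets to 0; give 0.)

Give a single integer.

t=0: input=5 -> V=0 FIRE
t=1: input=0 -> V=0
t=2: input=0 -> V=0
t=3: input=5 -> V=0 FIRE
t=4: input=2 -> V=16
t=5: input=0 -> V=9
t=6: input=5 -> V=0 FIRE
t=7: input=0 -> V=0
t=8: input=4 -> V=0 FIRE

Answer: 0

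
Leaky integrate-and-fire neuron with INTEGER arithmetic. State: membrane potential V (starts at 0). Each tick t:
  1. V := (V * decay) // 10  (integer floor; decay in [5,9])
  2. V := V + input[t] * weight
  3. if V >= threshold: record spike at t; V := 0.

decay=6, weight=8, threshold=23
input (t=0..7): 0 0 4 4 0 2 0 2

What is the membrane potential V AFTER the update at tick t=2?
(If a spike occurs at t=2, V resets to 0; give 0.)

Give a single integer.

Answer: 0

Derivation:
t=0: input=0 -> V=0
t=1: input=0 -> V=0
t=2: input=4 -> V=0 FIRE
t=3: input=4 -> V=0 FIRE
t=4: input=0 -> V=0
t=5: input=2 -> V=16
t=6: input=0 -> V=9
t=7: input=2 -> V=21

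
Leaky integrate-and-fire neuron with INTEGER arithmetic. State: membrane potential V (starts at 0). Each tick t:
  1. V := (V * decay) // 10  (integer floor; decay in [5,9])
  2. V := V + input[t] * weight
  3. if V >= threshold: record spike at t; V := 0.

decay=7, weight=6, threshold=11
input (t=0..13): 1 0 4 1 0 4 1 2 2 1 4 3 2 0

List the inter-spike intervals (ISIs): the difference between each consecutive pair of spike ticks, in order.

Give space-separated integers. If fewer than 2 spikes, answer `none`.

Answer: 3 2 1 2 1 1

Derivation:
t=0: input=1 -> V=6
t=1: input=0 -> V=4
t=2: input=4 -> V=0 FIRE
t=3: input=1 -> V=6
t=4: input=0 -> V=4
t=5: input=4 -> V=0 FIRE
t=6: input=1 -> V=6
t=7: input=2 -> V=0 FIRE
t=8: input=2 -> V=0 FIRE
t=9: input=1 -> V=6
t=10: input=4 -> V=0 FIRE
t=11: input=3 -> V=0 FIRE
t=12: input=2 -> V=0 FIRE
t=13: input=0 -> V=0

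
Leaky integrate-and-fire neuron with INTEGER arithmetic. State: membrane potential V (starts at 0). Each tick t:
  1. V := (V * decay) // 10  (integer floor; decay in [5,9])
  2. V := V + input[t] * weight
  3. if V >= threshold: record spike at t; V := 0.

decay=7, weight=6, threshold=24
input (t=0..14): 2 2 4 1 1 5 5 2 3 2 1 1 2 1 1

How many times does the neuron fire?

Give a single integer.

t=0: input=2 -> V=12
t=1: input=2 -> V=20
t=2: input=4 -> V=0 FIRE
t=3: input=1 -> V=6
t=4: input=1 -> V=10
t=5: input=5 -> V=0 FIRE
t=6: input=5 -> V=0 FIRE
t=7: input=2 -> V=12
t=8: input=3 -> V=0 FIRE
t=9: input=2 -> V=12
t=10: input=1 -> V=14
t=11: input=1 -> V=15
t=12: input=2 -> V=22
t=13: input=1 -> V=21
t=14: input=1 -> V=20

Answer: 4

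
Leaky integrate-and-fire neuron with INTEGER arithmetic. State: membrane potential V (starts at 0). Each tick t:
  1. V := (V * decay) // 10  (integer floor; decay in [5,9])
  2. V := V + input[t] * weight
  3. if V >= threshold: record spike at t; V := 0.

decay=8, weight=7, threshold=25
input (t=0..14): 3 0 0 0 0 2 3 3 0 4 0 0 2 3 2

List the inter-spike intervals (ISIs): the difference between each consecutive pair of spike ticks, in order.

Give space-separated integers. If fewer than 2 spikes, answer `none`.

Answer: 3 4

Derivation:
t=0: input=3 -> V=21
t=1: input=0 -> V=16
t=2: input=0 -> V=12
t=3: input=0 -> V=9
t=4: input=0 -> V=7
t=5: input=2 -> V=19
t=6: input=3 -> V=0 FIRE
t=7: input=3 -> V=21
t=8: input=0 -> V=16
t=9: input=4 -> V=0 FIRE
t=10: input=0 -> V=0
t=11: input=0 -> V=0
t=12: input=2 -> V=14
t=13: input=3 -> V=0 FIRE
t=14: input=2 -> V=14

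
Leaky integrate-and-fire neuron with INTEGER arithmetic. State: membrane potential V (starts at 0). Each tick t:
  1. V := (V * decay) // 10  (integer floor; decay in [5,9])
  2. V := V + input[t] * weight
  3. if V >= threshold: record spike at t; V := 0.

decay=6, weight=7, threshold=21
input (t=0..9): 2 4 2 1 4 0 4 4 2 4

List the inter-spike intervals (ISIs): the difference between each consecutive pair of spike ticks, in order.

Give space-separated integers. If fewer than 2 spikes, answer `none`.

Answer: 3 2 1 2

Derivation:
t=0: input=2 -> V=14
t=1: input=4 -> V=0 FIRE
t=2: input=2 -> V=14
t=3: input=1 -> V=15
t=4: input=4 -> V=0 FIRE
t=5: input=0 -> V=0
t=6: input=4 -> V=0 FIRE
t=7: input=4 -> V=0 FIRE
t=8: input=2 -> V=14
t=9: input=4 -> V=0 FIRE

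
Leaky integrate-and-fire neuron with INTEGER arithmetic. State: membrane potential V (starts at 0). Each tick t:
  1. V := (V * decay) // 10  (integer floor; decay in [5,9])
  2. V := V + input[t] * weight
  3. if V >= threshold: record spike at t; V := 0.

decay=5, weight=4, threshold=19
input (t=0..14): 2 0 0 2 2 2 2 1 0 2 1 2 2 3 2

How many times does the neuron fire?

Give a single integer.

t=0: input=2 -> V=8
t=1: input=0 -> V=4
t=2: input=0 -> V=2
t=3: input=2 -> V=9
t=4: input=2 -> V=12
t=5: input=2 -> V=14
t=6: input=2 -> V=15
t=7: input=1 -> V=11
t=8: input=0 -> V=5
t=9: input=2 -> V=10
t=10: input=1 -> V=9
t=11: input=2 -> V=12
t=12: input=2 -> V=14
t=13: input=3 -> V=0 FIRE
t=14: input=2 -> V=8

Answer: 1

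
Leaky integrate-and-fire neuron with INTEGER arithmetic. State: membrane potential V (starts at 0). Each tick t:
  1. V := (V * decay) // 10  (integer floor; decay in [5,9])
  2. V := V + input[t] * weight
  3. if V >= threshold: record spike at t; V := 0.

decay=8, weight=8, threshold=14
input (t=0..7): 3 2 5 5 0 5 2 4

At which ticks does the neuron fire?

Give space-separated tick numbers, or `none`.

t=0: input=3 -> V=0 FIRE
t=1: input=2 -> V=0 FIRE
t=2: input=5 -> V=0 FIRE
t=3: input=5 -> V=0 FIRE
t=4: input=0 -> V=0
t=5: input=5 -> V=0 FIRE
t=6: input=2 -> V=0 FIRE
t=7: input=4 -> V=0 FIRE

Answer: 0 1 2 3 5 6 7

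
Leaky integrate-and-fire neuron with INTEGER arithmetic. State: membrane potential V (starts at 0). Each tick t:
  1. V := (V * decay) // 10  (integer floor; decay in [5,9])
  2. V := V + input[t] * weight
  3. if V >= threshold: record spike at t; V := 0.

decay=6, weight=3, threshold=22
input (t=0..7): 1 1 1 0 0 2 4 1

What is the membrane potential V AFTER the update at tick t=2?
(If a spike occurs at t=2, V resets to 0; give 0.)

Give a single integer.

Answer: 5

Derivation:
t=0: input=1 -> V=3
t=1: input=1 -> V=4
t=2: input=1 -> V=5
t=3: input=0 -> V=3
t=4: input=0 -> V=1
t=5: input=2 -> V=6
t=6: input=4 -> V=15
t=7: input=1 -> V=12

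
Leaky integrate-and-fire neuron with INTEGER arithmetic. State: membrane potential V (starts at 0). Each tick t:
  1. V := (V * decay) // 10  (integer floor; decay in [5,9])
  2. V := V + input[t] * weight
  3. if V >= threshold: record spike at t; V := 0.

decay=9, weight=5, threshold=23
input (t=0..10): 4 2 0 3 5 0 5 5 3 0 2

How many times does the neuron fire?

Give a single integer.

t=0: input=4 -> V=20
t=1: input=2 -> V=0 FIRE
t=2: input=0 -> V=0
t=3: input=3 -> V=15
t=4: input=5 -> V=0 FIRE
t=5: input=0 -> V=0
t=6: input=5 -> V=0 FIRE
t=7: input=5 -> V=0 FIRE
t=8: input=3 -> V=15
t=9: input=0 -> V=13
t=10: input=2 -> V=21

Answer: 4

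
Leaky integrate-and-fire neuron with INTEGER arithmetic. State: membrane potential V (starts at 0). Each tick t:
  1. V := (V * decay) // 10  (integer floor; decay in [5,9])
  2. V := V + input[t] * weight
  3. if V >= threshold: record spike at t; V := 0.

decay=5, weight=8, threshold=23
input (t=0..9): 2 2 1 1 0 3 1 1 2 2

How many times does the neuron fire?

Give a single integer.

Answer: 3

Derivation:
t=0: input=2 -> V=16
t=1: input=2 -> V=0 FIRE
t=2: input=1 -> V=8
t=3: input=1 -> V=12
t=4: input=0 -> V=6
t=5: input=3 -> V=0 FIRE
t=6: input=1 -> V=8
t=7: input=1 -> V=12
t=8: input=2 -> V=22
t=9: input=2 -> V=0 FIRE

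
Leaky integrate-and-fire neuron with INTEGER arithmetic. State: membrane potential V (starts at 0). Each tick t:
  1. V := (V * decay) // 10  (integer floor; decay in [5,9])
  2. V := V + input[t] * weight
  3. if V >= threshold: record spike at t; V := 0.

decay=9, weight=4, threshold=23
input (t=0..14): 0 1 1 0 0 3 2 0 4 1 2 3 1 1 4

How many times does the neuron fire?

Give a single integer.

t=0: input=0 -> V=0
t=1: input=1 -> V=4
t=2: input=1 -> V=7
t=3: input=0 -> V=6
t=4: input=0 -> V=5
t=5: input=3 -> V=16
t=6: input=2 -> V=22
t=7: input=0 -> V=19
t=8: input=4 -> V=0 FIRE
t=9: input=1 -> V=4
t=10: input=2 -> V=11
t=11: input=3 -> V=21
t=12: input=1 -> V=22
t=13: input=1 -> V=0 FIRE
t=14: input=4 -> V=16

Answer: 2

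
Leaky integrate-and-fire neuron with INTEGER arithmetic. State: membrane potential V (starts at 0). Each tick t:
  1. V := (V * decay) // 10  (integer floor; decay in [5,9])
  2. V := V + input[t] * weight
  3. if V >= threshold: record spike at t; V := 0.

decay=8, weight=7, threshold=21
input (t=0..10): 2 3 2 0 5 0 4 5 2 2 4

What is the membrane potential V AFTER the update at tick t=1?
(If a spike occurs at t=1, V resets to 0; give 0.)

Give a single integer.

Answer: 0

Derivation:
t=0: input=2 -> V=14
t=1: input=3 -> V=0 FIRE
t=2: input=2 -> V=14
t=3: input=0 -> V=11
t=4: input=5 -> V=0 FIRE
t=5: input=0 -> V=0
t=6: input=4 -> V=0 FIRE
t=7: input=5 -> V=0 FIRE
t=8: input=2 -> V=14
t=9: input=2 -> V=0 FIRE
t=10: input=4 -> V=0 FIRE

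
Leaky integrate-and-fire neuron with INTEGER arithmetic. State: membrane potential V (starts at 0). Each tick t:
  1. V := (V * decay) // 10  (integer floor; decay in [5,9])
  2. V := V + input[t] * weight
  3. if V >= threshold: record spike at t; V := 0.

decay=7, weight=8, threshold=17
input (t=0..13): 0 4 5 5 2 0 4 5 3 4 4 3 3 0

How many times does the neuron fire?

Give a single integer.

t=0: input=0 -> V=0
t=1: input=4 -> V=0 FIRE
t=2: input=5 -> V=0 FIRE
t=3: input=5 -> V=0 FIRE
t=4: input=2 -> V=16
t=5: input=0 -> V=11
t=6: input=4 -> V=0 FIRE
t=7: input=5 -> V=0 FIRE
t=8: input=3 -> V=0 FIRE
t=9: input=4 -> V=0 FIRE
t=10: input=4 -> V=0 FIRE
t=11: input=3 -> V=0 FIRE
t=12: input=3 -> V=0 FIRE
t=13: input=0 -> V=0

Answer: 10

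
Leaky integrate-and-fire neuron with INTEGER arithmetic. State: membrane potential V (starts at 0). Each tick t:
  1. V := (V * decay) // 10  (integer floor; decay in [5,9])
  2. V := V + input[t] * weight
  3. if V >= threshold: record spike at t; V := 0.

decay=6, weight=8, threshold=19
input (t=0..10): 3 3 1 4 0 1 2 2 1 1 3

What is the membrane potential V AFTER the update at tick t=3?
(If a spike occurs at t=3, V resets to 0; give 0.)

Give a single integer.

Answer: 0

Derivation:
t=0: input=3 -> V=0 FIRE
t=1: input=3 -> V=0 FIRE
t=2: input=1 -> V=8
t=3: input=4 -> V=0 FIRE
t=4: input=0 -> V=0
t=5: input=1 -> V=8
t=6: input=2 -> V=0 FIRE
t=7: input=2 -> V=16
t=8: input=1 -> V=17
t=9: input=1 -> V=18
t=10: input=3 -> V=0 FIRE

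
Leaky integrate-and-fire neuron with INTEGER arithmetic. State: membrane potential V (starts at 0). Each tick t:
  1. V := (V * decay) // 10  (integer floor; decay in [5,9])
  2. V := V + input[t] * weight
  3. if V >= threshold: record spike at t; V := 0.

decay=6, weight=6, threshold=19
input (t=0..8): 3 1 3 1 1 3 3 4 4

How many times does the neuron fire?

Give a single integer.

t=0: input=3 -> V=18
t=1: input=1 -> V=16
t=2: input=3 -> V=0 FIRE
t=3: input=1 -> V=6
t=4: input=1 -> V=9
t=5: input=3 -> V=0 FIRE
t=6: input=3 -> V=18
t=7: input=4 -> V=0 FIRE
t=8: input=4 -> V=0 FIRE

Answer: 4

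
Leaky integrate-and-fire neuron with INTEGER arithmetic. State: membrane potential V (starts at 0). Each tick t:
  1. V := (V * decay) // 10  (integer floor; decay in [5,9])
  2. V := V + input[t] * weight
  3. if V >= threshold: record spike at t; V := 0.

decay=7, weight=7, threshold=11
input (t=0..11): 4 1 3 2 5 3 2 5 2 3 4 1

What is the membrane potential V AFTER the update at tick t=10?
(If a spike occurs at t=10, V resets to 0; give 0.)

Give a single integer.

Answer: 0

Derivation:
t=0: input=4 -> V=0 FIRE
t=1: input=1 -> V=7
t=2: input=3 -> V=0 FIRE
t=3: input=2 -> V=0 FIRE
t=4: input=5 -> V=0 FIRE
t=5: input=3 -> V=0 FIRE
t=6: input=2 -> V=0 FIRE
t=7: input=5 -> V=0 FIRE
t=8: input=2 -> V=0 FIRE
t=9: input=3 -> V=0 FIRE
t=10: input=4 -> V=0 FIRE
t=11: input=1 -> V=7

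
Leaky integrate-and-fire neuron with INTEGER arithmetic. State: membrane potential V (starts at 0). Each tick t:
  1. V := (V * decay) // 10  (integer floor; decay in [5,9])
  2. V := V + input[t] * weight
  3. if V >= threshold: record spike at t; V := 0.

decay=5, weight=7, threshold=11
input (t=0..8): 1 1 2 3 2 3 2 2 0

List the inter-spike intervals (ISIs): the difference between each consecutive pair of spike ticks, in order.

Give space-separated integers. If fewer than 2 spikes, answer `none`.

t=0: input=1 -> V=7
t=1: input=1 -> V=10
t=2: input=2 -> V=0 FIRE
t=3: input=3 -> V=0 FIRE
t=4: input=2 -> V=0 FIRE
t=5: input=3 -> V=0 FIRE
t=6: input=2 -> V=0 FIRE
t=7: input=2 -> V=0 FIRE
t=8: input=0 -> V=0

Answer: 1 1 1 1 1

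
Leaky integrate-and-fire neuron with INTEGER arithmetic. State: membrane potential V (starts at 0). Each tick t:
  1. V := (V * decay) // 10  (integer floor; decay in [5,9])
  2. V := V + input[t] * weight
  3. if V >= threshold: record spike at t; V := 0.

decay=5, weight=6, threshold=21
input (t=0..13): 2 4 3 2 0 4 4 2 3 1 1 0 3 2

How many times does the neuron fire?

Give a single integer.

Answer: 6

Derivation:
t=0: input=2 -> V=12
t=1: input=4 -> V=0 FIRE
t=2: input=3 -> V=18
t=3: input=2 -> V=0 FIRE
t=4: input=0 -> V=0
t=5: input=4 -> V=0 FIRE
t=6: input=4 -> V=0 FIRE
t=7: input=2 -> V=12
t=8: input=3 -> V=0 FIRE
t=9: input=1 -> V=6
t=10: input=1 -> V=9
t=11: input=0 -> V=4
t=12: input=3 -> V=20
t=13: input=2 -> V=0 FIRE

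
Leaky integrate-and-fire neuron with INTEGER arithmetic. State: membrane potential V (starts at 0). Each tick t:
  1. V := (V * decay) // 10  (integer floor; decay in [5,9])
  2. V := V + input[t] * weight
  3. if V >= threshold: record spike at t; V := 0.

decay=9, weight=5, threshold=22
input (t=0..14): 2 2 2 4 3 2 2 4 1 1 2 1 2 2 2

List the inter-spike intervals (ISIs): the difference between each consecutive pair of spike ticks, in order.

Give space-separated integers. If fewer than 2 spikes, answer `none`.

Answer: 2 3 5

Derivation:
t=0: input=2 -> V=10
t=1: input=2 -> V=19
t=2: input=2 -> V=0 FIRE
t=3: input=4 -> V=20
t=4: input=3 -> V=0 FIRE
t=5: input=2 -> V=10
t=6: input=2 -> V=19
t=7: input=4 -> V=0 FIRE
t=8: input=1 -> V=5
t=9: input=1 -> V=9
t=10: input=2 -> V=18
t=11: input=1 -> V=21
t=12: input=2 -> V=0 FIRE
t=13: input=2 -> V=10
t=14: input=2 -> V=19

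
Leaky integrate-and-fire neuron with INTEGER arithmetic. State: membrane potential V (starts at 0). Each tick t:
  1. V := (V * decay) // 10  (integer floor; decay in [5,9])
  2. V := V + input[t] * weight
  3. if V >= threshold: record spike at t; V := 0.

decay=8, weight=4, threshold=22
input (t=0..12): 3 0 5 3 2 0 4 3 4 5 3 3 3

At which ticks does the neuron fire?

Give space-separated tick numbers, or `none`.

t=0: input=3 -> V=12
t=1: input=0 -> V=9
t=2: input=5 -> V=0 FIRE
t=3: input=3 -> V=12
t=4: input=2 -> V=17
t=5: input=0 -> V=13
t=6: input=4 -> V=0 FIRE
t=7: input=3 -> V=12
t=8: input=4 -> V=0 FIRE
t=9: input=5 -> V=20
t=10: input=3 -> V=0 FIRE
t=11: input=3 -> V=12
t=12: input=3 -> V=21

Answer: 2 6 8 10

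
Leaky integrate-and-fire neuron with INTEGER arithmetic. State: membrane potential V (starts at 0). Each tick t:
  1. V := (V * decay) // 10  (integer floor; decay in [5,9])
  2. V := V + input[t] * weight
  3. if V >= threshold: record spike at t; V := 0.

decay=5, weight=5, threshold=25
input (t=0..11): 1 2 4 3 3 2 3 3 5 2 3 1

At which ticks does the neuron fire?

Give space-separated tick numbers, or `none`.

Answer: 2 6 8

Derivation:
t=0: input=1 -> V=5
t=1: input=2 -> V=12
t=2: input=4 -> V=0 FIRE
t=3: input=3 -> V=15
t=4: input=3 -> V=22
t=5: input=2 -> V=21
t=6: input=3 -> V=0 FIRE
t=7: input=3 -> V=15
t=8: input=5 -> V=0 FIRE
t=9: input=2 -> V=10
t=10: input=3 -> V=20
t=11: input=1 -> V=15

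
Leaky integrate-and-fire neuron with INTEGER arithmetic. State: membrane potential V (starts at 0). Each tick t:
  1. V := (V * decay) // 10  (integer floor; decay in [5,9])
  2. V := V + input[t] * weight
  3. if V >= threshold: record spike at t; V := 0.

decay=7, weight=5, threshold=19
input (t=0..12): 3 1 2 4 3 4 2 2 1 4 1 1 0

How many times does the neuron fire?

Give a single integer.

Answer: 4

Derivation:
t=0: input=3 -> V=15
t=1: input=1 -> V=15
t=2: input=2 -> V=0 FIRE
t=3: input=4 -> V=0 FIRE
t=4: input=3 -> V=15
t=5: input=4 -> V=0 FIRE
t=6: input=2 -> V=10
t=7: input=2 -> V=17
t=8: input=1 -> V=16
t=9: input=4 -> V=0 FIRE
t=10: input=1 -> V=5
t=11: input=1 -> V=8
t=12: input=0 -> V=5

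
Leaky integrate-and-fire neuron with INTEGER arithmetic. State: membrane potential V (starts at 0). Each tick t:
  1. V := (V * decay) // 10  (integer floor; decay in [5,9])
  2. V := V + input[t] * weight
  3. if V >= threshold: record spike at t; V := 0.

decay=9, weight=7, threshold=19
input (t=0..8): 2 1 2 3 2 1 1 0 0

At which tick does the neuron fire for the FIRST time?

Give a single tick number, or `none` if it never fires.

Answer: 1

Derivation:
t=0: input=2 -> V=14
t=1: input=1 -> V=0 FIRE
t=2: input=2 -> V=14
t=3: input=3 -> V=0 FIRE
t=4: input=2 -> V=14
t=5: input=1 -> V=0 FIRE
t=6: input=1 -> V=7
t=7: input=0 -> V=6
t=8: input=0 -> V=5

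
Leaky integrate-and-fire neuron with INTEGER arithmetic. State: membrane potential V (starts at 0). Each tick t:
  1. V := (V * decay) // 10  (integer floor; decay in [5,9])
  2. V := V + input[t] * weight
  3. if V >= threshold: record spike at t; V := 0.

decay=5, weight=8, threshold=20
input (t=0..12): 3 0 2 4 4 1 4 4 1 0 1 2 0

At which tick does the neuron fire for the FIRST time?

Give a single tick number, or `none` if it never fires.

Answer: 0

Derivation:
t=0: input=3 -> V=0 FIRE
t=1: input=0 -> V=0
t=2: input=2 -> V=16
t=3: input=4 -> V=0 FIRE
t=4: input=4 -> V=0 FIRE
t=5: input=1 -> V=8
t=6: input=4 -> V=0 FIRE
t=7: input=4 -> V=0 FIRE
t=8: input=1 -> V=8
t=9: input=0 -> V=4
t=10: input=1 -> V=10
t=11: input=2 -> V=0 FIRE
t=12: input=0 -> V=0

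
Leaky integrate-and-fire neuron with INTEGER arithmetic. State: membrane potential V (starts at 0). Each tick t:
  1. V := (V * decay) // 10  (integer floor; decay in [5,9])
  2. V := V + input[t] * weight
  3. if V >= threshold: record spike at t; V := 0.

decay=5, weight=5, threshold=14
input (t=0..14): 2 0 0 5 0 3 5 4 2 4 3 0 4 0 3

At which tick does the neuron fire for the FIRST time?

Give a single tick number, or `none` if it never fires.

t=0: input=2 -> V=10
t=1: input=0 -> V=5
t=2: input=0 -> V=2
t=3: input=5 -> V=0 FIRE
t=4: input=0 -> V=0
t=5: input=3 -> V=0 FIRE
t=6: input=5 -> V=0 FIRE
t=7: input=4 -> V=0 FIRE
t=8: input=2 -> V=10
t=9: input=4 -> V=0 FIRE
t=10: input=3 -> V=0 FIRE
t=11: input=0 -> V=0
t=12: input=4 -> V=0 FIRE
t=13: input=0 -> V=0
t=14: input=3 -> V=0 FIRE

Answer: 3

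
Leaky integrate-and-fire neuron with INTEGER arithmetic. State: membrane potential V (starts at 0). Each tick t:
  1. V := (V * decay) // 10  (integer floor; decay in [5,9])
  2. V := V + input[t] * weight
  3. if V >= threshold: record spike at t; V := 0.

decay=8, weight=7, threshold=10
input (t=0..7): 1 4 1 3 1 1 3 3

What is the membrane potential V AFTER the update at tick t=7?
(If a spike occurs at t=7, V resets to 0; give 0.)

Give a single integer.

t=0: input=1 -> V=7
t=1: input=4 -> V=0 FIRE
t=2: input=1 -> V=7
t=3: input=3 -> V=0 FIRE
t=4: input=1 -> V=7
t=5: input=1 -> V=0 FIRE
t=6: input=3 -> V=0 FIRE
t=7: input=3 -> V=0 FIRE

Answer: 0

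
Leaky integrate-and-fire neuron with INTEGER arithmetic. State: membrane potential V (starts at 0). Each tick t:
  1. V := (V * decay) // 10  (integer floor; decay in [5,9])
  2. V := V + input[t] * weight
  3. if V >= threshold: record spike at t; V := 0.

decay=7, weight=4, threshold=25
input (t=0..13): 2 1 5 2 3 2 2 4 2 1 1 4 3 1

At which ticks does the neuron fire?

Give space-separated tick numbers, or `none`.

Answer: 2 7 12

Derivation:
t=0: input=2 -> V=8
t=1: input=1 -> V=9
t=2: input=5 -> V=0 FIRE
t=3: input=2 -> V=8
t=4: input=3 -> V=17
t=5: input=2 -> V=19
t=6: input=2 -> V=21
t=7: input=4 -> V=0 FIRE
t=8: input=2 -> V=8
t=9: input=1 -> V=9
t=10: input=1 -> V=10
t=11: input=4 -> V=23
t=12: input=3 -> V=0 FIRE
t=13: input=1 -> V=4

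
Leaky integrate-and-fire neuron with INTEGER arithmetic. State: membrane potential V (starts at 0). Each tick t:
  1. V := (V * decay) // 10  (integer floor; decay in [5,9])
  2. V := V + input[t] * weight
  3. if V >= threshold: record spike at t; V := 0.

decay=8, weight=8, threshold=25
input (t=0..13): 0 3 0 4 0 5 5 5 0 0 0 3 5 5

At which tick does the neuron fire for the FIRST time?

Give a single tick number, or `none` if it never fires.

t=0: input=0 -> V=0
t=1: input=3 -> V=24
t=2: input=0 -> V=19
t=3: input=4 -> V=0 FIRE
t=4: input=0 -> V=0
t=5: input=5 -> V=0 FIRE
t=6: input=5 -> V=0 FIRE
t=7: input=5 -> V=0 FIRE
t=8: input=0 -> V=0
t=9: input=0 -> V=0
t=10: input=0 -> V=0
t=11: input=3 -> V=24
t=12: input=5 -> V=0 FIRE
t=13: input=5 -> V=0 FIRE

Answer: 3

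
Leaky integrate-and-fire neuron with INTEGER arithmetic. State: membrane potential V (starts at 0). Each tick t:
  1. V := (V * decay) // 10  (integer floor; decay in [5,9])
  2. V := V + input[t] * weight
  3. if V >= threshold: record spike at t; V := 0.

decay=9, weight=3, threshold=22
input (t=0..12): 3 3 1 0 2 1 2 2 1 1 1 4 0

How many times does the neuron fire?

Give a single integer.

t=0: input=3 -> V=9
t=1: input=3 -> V=17
t=2: input=1 -> V=18
t=3: input=0 -> V=16
t=4: input=2 -> V=20
t=5: input=1 -> V=21
t=6: input=2 -> V=0 FIRE
t=7: input=2 -> V=6
t=8: input=1 -> V=8
t=9: input=1 -> V=10
t=10: input=1 -> V=12
t=11: input=4 -> V=0 FIRE
t=12: input=0 -> V=0

Answer: 2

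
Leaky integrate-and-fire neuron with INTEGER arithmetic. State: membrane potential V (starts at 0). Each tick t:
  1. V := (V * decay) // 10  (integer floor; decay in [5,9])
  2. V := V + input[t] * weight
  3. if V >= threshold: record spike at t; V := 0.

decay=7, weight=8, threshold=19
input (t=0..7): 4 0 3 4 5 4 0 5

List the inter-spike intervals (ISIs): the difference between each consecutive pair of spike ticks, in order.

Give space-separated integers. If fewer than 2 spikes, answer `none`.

Answer: 2 1 1 1 2

Derivation:
t=0: input=4 -> V=0 FIRE
t=1: input=0 -> V=0
t=2: input=3 -> V=0 FIRE
t=3: input=4 -> V=0 FIRE
t=4: input=5 -> V=0 FIRE
t=5: input=4 -> V=0 FIRE
t=6: input=0 -> V=0
t=7: input=5 -> V=0 FIRE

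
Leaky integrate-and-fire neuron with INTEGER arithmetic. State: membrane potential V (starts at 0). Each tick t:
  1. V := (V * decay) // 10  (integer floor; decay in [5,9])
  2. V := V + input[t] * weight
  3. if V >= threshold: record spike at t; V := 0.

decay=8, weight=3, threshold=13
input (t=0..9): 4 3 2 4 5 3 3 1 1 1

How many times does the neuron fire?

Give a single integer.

Answer: 4

Derivation:
t=0: input=4 -> V=12
t=1: input=3 -> V=0 FIRE
t=2: input=2 -> V=6
t=3: input=4 -> V=0 FIRE
t=4: input=5 -> V=0 FIRE
t=5: input=3 -> V=9
t=6: input=3 -> V=0 FIRE
t=7: input=1 -> V=3
t=8: input=1 -> V=5
t=9: input=1 -> V=7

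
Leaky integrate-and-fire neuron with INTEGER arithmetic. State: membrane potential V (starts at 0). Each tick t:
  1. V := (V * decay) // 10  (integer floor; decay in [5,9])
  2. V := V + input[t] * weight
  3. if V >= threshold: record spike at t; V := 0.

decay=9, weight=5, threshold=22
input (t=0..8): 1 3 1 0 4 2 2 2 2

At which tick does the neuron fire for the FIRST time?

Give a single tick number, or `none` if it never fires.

Answer: 2

Derivation:
t=0: input=1 -> V=5
t=1: input=3 -> V=19
t=2: input=1 -> V=0 FIRE
t=3: input=0 -> V=0
t=4: input=4 -> V=20
t=5: input=2 -> V=0 FIRE
t=6: input=2 -> V=10
t=7: input=2 -> V=19
t=8: input=2 -> V=0 FIRE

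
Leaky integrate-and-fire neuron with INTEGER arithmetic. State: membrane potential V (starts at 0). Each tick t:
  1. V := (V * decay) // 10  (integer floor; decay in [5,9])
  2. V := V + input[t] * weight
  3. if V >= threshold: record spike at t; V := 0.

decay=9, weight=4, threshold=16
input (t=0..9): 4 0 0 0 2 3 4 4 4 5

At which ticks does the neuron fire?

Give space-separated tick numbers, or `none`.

Answer: 0 5 6 7 8 9

Derivation:
t=0: input=4 -> V=0 FIRE
t=1: input=0 -> V=0
t=2: input=0 -> V=0
t=3: input=0 -> V=0
t=4: input=2 -> V=8
t=5: input=3 -> V=0 FIRE
t=6: input=4 -> V=0 FIRE
t=7: input=4 -> V=0 FIRE
t=8: input=4 -> V=0 FIRE
t=9: input=5 -> V=0 FIRE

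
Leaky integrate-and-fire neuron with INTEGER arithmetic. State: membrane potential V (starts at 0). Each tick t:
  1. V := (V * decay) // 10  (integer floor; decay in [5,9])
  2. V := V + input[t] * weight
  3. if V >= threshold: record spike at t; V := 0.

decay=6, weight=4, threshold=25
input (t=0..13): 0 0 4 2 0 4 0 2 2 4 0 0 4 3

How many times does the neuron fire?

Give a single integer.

t=0: input=0 -> V=0
t=1: input=0 -> V=0
t=2: input=4 -> V=16
t=3: input=2 -> V=17
t=4: input=0 -> V=10
t=5: input=4 -> V=22
t=6: input=0 -> V=13
t=7: input=2 -> V=15
t=8: input=2 -> V=17
t=9: input=4 -> V=0 FIRE
t=10: input=0 -> V=0
t=11: input=0 -> V=0
t=12: input=4 -> V=16
t=13: input=3 -> V=21

Answer: 1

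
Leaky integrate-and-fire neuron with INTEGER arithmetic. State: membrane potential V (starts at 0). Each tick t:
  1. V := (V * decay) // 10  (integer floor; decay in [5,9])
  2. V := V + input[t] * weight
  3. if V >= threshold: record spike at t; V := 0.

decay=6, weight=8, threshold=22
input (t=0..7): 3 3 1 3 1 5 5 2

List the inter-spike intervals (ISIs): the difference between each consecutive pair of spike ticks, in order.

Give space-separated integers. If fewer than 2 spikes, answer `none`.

Answer: 1 2 2 1

Derivation:
t=0: input=3 -> V=0 FIRE
t=1: input=3 -> V=0 FIRE
t=2: input=1 -> V=8
t=3: input=3 -> V=0 FIRE
t=4: input=1 -> V=8
t=5: input=5 -> V=0 FIRE
t=6: input=5 -> V=0 FIRE
t=7: input=2 -> V=16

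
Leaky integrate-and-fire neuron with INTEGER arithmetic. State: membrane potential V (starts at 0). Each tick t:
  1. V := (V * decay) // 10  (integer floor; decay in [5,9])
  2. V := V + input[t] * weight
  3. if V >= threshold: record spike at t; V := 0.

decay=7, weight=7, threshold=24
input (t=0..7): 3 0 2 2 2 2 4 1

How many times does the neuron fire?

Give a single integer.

Answer: 2

Derivation:
t=0: input=3 -> V=21
t=1: input=0 -> V=14
t=2: input=2 -> V=23
t=3: input=2 -> V=0 FIRE
t=4: input=2 -> V=14
t=5: input=2 -> V=23
t=6: input=4 -> V=0 FIRE
t=7: input=1 -> V=7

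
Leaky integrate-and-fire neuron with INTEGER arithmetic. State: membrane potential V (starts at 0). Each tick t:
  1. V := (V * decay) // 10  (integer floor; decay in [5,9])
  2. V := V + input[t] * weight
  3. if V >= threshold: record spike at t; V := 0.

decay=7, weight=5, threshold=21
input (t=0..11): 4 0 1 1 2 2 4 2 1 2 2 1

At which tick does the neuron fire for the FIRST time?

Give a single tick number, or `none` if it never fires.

t=0: input=4 -> V=20
t=1: input=0 -> V=14
t=2: input=1 -> V=14
t=3: input=1 -> V=14
t=4: input=2 -> V=19
t=5: input=2 -> V=0 FIRE
t=6: input=4 -> V=20
t=7: input=2 -> V=0 FIRE
t=8: input=1 -> V=5
t=9: input=2 -> V=13
t=10: input=2 -> V=19
t=11: input=1 -> V=18

Answer: 5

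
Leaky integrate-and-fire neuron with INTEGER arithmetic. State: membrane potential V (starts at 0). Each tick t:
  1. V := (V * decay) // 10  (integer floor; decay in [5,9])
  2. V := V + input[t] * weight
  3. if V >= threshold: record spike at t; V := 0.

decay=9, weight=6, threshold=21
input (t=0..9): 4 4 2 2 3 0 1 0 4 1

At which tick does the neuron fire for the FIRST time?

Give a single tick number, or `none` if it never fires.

t=0: input=4 -> V=0 FIRE
t=1: input=4 -> V=0 FIRE
t=2: input=2 -> V=12
t=3: input=2 -> V=0 FIRE
t=4: input=3 -> V=18
t=5: input=0 -> V=16
t=6: input=1 -> V=20
t=7: input=0 -> V=18
t=8: input=4 -> V=0 FIRE
t=9: input=1 -> V=6

Answer: 0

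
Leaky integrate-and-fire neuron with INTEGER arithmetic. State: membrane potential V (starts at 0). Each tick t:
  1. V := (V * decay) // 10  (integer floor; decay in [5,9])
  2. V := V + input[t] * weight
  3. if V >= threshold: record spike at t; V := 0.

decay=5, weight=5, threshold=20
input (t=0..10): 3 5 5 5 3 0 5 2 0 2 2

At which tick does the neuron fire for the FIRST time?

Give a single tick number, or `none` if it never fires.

Answer: 1

Derivation:
t=0: input=3 -> V=15
t=1: input=5 -> V=0 FIRE
t=2: input=5 -> V=0 FIRE
t=3: input=5 -> V=0 FIRE
t=4: input=3 -> V=15
t=5: input=0 -> V=7
t=6: input=5 -> V=0 FIRE
t=7: input=2 -> V=10
t=8: input=0 -> V=5
t=9: input=2 -> V=12
t=10: input=2 -> V=16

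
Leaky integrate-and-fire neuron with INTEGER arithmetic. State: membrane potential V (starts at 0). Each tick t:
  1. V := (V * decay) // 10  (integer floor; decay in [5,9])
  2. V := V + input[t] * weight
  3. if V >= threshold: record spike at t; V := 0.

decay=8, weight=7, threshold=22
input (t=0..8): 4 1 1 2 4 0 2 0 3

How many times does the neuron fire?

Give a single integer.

t=0: input=4 -> V=0 FIRE
t=1: input=1 -> V=7
t=2: input=1 -> V=12
t=3: input=2 -> V=0 FIRE
t=4: input=4 -> V=0 FIRE
t=5: input=0 -> V=0
t=6: input=2 -> V=14
t=7: input=0 -> V=11
t=8: input=3 -> V=0 FIRE

Answer: 4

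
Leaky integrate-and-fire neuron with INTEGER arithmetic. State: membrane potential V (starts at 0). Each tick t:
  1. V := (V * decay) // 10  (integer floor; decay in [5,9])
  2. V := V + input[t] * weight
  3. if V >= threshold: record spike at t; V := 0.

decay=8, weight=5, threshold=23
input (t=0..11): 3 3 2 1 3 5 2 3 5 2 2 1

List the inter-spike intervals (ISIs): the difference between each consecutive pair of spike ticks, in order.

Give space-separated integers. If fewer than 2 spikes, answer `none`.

t=0: input=3 -> V=15
t=1: input=3 -> V=0 FIRE
t=2: input=2 -> V=10
t=3: input=1 -> V=13
t=4: input=3 -> V=0 FIRE
t=5: input=5 -> V=0 FIRE
t=6: input=2 -> V=10
t=7: input=3 -> V=0 FIRE
t=8: input=5 -> V=0 FIRE
t=9: input=2 -> V=10
t=10: input=2 -> V=18
t=11: input=1 -> V=19

Answer: 3 1 2 1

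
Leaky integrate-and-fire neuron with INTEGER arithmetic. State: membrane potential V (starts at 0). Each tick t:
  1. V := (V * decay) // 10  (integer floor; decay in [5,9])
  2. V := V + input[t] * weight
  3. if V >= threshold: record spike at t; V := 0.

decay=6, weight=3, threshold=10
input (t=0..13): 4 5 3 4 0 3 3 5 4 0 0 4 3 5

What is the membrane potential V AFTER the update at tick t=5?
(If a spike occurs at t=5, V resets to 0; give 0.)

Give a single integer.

Answer: 9

Derivation:
t=0: input=4 -> V=0 FIRE
t=1: input=5 -> V=0 FIRE
t=2: input=3 -> V=9
t=3: input=4 -> V=0 FIRE
t=4: input=0 -> V=0
t=5: input=3 -> V=9
t=6: input=3 -> V=0 FIRE
t=7: input=5 -> V=0 FIRE
t=8: input=4 -> V=0 FIRE
t=9: input=0 -> V=0
t=10: input=0 -> V=0
t=11: input=4 -> V=0 FIRE
t=12: input=3 -> V=9
t=13: input=5 -> V=0 FIRE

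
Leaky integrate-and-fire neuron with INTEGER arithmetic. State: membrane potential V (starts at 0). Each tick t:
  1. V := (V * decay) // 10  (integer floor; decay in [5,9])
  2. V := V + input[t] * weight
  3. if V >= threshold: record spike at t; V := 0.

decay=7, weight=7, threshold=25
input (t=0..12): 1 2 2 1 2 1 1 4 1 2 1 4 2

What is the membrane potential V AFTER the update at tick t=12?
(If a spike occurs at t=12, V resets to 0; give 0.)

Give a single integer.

t=0: input=1 -> V=7
t=1: input=2 -> V=18
t=2: input=2 -> V=0 FIRE
t=3: input=1 -> V=7
t=4: input=2 -> V=18
t=5: input=1 -> V=19
t=6: input=1 -> V=20
t=7: input=4 -> V=0 FIRE
t=8: input=1 -> V=7
t=9: input=2 -> V=18
t=10: input=1 -> V=19
t=11: input=4 -> V=0 FIRE
t=12: input=2 -> V=14

Answer: 14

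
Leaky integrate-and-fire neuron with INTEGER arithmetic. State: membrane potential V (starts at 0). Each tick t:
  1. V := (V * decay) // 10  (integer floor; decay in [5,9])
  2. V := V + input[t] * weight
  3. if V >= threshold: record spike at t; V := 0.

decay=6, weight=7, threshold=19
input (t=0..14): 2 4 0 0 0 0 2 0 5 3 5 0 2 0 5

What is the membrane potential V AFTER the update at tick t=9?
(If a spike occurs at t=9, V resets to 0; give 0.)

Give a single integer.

t=0: input=2 -> V=14
t=1: input=4 -> V=0 FIRE
t=2: input=0 -> V=0
t=3: input=0 -> V=0
t=4: input=0 -> V=0
t=5: input=0 -> V=0
t=6: input=2 -> V=14
t=7: input=0 -> V=8
t=8: input=5 -> V=0 FIRE
t=9: input=3 -> V=0 FIRE
t=10: input=5 -> V=0 FIRE
t=11: input=0 -> V=0
t=12: input=2 -> V=14
t=13: input=0 -> V=8
t=14: input=5 -> V=0 FIRE

Answer: 0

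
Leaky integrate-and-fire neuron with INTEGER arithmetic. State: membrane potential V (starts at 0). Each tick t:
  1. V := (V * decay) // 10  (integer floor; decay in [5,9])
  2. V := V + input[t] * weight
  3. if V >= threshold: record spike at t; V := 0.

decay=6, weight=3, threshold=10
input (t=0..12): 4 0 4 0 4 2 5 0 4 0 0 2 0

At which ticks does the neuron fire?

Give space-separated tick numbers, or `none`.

t=0: input=4 -> V=0 FIRE
t=1: input=0 -> V=0
t=2: input=4 -> V=0 FIRE
t=3: input=0 -> V=0
t=4: input=4 -> V=0 FIRE
t=5: input=2 -> V=6
t=6: input=5 -> V=0 FIRE
t=7: input=0 -> V=0
t=8: input=4 -> V=0 FIRE
t=9: input=0 -> V=0
t=10: input=0 -> V=0
t=11: input=2 -> V=6
t=12: input=0 -> V=3

Answer: 0 2 4 6 8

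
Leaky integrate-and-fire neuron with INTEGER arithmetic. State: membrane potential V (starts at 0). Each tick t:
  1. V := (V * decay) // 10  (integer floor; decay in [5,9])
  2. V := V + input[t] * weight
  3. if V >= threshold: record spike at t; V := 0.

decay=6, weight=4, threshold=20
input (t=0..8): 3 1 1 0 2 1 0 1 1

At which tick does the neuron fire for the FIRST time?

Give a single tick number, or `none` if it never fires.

Answer: none

Derivation:
t=0: input=3 -> V=12
t=1: input=1 -> V=11
t=2: input=1 -> V=10
t=3: input=0 -> V=6
t=4: input=2 -> V=11
t=5: input=1 -> V=10
t=6: input=0 -> V=6
t=7: input=1 -> V=7
t=8: input=1 -> V=8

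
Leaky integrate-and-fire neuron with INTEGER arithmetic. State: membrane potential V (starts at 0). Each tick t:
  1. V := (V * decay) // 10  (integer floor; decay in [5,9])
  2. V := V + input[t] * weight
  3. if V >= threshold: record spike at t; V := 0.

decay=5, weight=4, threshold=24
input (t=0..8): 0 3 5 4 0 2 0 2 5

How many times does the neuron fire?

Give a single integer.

Answer: 2

Derivation:
t=0: input=0 -> V=0
t=1: input=3 -> V=12
t=2: input=5 -> V=0 FIRE
t=3: input=4 -> V=16
t=4: input=0 -> V=8
t=5: input=2 -> V=12
t=6: input=0 -> V=6
t=7: input=2 -> V=11
t=8: input=5 -> V=0 FIRE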